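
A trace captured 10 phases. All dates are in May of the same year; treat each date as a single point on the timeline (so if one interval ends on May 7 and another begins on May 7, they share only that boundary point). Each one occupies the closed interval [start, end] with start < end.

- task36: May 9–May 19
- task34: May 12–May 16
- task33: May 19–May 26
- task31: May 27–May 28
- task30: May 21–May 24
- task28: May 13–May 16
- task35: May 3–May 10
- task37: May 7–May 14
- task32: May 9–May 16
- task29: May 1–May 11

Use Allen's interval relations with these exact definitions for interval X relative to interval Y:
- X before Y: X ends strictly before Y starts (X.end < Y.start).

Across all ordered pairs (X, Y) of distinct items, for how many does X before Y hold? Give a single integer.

26

Checking all 90 ordered pairs for relation 'before'; matching pairs in alphabetical order:
(task28, task30): task28 before task30 ✓
(task28, task31): task28 before task31 ✓
(task28, task33): task28 before task33 ✓
(task29, task28): task29 before task28 ✓
(task29, task30): task29 before task30 ✓
(task29, task31): task29 before task31 ✓
(task29, task33): task29 before task33 ✓
(task29, task34): task29 before task34 ✓
(task30, task31): task30 before task31 ✓
(task32, task30): task32 before task30 ✓
(task32, task31): task32 before task31 ✓
(task32, task33): task32 before task33 ✓
(task33, task31): task33 before task31 ✓
(task34, task30): task34 before task30 ✓
(task34, task31): task34 before task31 ✓
(task34, task33): task34 before task33 ✓
(task35, task28): task35 before task28 ✓
(task35, task30): task35 before task30 ✓
(task35, task31): task35 before task31 ✓
(task35, task33): task35 before task33 ✓
(task35, task34): task35 before task34 ✓
(task36, task30): task36 before task30 ✓
(task36, task31): task36 before task31 ✓
(task37, task30): task37 before task30 ✓
... plus 2 further pairs not listed.
Count: 26.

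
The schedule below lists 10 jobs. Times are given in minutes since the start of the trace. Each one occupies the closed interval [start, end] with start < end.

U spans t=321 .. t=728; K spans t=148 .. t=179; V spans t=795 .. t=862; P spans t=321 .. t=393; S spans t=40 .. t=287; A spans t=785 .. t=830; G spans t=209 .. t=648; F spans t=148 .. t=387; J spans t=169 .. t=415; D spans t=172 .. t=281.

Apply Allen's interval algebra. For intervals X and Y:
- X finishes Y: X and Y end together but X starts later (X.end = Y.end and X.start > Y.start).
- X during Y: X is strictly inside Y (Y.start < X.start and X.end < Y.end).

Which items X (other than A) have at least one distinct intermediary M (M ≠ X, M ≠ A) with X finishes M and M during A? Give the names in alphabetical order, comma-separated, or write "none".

Target A = [t=785, t=830].
Intermediaries M with M during A: none.
Union: none.

none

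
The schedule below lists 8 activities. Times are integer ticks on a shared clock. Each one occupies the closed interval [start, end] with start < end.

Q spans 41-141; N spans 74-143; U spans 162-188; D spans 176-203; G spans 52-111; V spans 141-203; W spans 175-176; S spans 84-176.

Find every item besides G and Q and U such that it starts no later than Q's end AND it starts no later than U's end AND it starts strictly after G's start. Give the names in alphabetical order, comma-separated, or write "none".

N, S, V

Conditions: its start is no later than Q's end (X.start <= 141) AND its start is no later than U's end (X.start <= 188) AND its start is strictly after G's start (X.start > 52).
D: start 176 <= 141? ✗; start 176 <= 188? ✓; start 176 > 52? ✓ → no.
N: start 74 <= 141? ✓; start 74 <= 188? ✓; start 74 > 52? ✓ → yes.
S: start 84 <= 141? ✓; start 84 <= 188? ✓; start 84 > 52? ✓ → yes.
V: start 141 <= 141? ✓; start 141 <= 188? ✓; start 141 > 52? ✓ → yes.
W: start 175 <= 141? ✗; start 175 <= 188? ✓; start 175 > 52? ✓ → no.
Result: N, S, V.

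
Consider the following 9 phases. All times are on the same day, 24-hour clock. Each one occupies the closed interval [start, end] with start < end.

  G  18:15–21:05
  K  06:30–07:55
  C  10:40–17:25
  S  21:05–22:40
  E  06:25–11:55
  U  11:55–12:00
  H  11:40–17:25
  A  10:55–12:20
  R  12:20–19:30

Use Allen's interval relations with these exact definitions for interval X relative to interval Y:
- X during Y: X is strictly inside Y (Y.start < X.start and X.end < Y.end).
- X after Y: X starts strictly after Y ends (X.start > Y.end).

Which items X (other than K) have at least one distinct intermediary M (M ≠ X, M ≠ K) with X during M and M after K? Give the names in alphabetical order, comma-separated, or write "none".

A, U

Target K = [06:30, 07:55].
Intermediaries M with M after K: A, C, G, H, R, S, U.
Via A — items with X during A: U.
Via C — items with X during C: A, U.
Via G — items with X during G: none.
Via H — items with X during H: U.
Via R — items with X during R: none.
Via S — items with X during S: none.
Via U — items with X during U: none.
Union: A, U.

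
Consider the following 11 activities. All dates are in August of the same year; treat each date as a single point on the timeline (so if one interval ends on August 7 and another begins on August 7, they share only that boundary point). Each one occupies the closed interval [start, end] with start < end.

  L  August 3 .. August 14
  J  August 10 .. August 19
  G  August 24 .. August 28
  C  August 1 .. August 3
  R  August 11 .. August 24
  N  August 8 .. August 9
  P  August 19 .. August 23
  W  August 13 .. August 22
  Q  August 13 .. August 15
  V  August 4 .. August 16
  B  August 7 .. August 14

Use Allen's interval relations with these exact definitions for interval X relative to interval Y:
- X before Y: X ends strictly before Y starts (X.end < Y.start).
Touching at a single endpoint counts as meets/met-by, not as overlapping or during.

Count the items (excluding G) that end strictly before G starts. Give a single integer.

9

Target G = [August 24, August 28].
B [August 7, August 14] → before → counts.
C [August 1, August 3] → before → counts.
J [August 10, August 19] → before → counts.
L [August 3, August 14] → before → counts.
N [August 8, August 9] → before → counts.
P [August 19, August 23] → before → counts.
Q [August 13, August 15] → before → counts.
R [August 11, August 24] → meets → no.
V [August 4, August 16] → before → counts.
W [August 13, August 22] → before → counts.
Total: 9.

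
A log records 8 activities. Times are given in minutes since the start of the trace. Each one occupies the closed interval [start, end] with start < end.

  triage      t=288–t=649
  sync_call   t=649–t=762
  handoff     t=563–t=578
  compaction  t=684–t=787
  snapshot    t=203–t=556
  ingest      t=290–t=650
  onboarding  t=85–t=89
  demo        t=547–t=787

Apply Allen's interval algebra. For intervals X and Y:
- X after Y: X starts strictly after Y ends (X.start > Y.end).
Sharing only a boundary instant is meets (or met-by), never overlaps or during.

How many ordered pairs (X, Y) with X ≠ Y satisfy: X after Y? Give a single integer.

14

Checking all 56 ordered pairs for relation 'after'; matching pairs in alphabetical order:
(compaction, handoff): compaction after handoff ✓
(compaction, ingest): compaction after ingest ✓
(compaction, onboarding): compaction after onboarding ✓
(compaction, snapshot): compaction after snapshot ✓
(compaction, triage): compaction after triage ✓
(demo, onboarding): demo after onboarding ✓
(handoff, onboarding): handoff after onboarding ✓
(handoff, snapshot): handoff after snapshot ✓
(ingest, onboarding): ingest after onboarding ✓
(snapshot, onboarding): snapshot after onboarding ✓
(sync_call, handoff): sync_call after handoff ✓
(sync_call, onboarding): sync_call after onboarding ✓
(sync_call, snapshot): sync_call after snapshot ✓
(triage, onboarding): triage after onboarding ✓
Count: 14.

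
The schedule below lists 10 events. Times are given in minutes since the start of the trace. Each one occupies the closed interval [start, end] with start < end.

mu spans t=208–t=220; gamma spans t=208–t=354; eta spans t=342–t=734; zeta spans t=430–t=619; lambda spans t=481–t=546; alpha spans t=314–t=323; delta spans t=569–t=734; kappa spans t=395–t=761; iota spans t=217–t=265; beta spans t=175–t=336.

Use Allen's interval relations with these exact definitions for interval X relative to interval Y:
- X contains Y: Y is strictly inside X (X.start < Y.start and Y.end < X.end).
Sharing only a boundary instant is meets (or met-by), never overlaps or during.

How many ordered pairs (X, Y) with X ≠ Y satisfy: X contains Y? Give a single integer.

11

Checking all 90 ordered pairs for relation 'contains'; matching pairs in alphabetical order:
(beta, alpha): beta contains alpha ✓
(beta, iota): beta contains iota ✓
(beta, mu): beta contains mu ✓
(eta, lambda): eta contains lambda ✓
(eta, zeta): eta contains zeta ✓
(gamma, alpha): gamma contains alpha ✓
(gamma, iota): gamma contains iota ✓
(kappa, delta): kappa contains delta ✓
(kappa, lambda): kappa contains lambda ✓
(kappa, zeta): kappa contains zeta ✓
(zeta, lambda): zeta contains lambda ✓
Count: 11.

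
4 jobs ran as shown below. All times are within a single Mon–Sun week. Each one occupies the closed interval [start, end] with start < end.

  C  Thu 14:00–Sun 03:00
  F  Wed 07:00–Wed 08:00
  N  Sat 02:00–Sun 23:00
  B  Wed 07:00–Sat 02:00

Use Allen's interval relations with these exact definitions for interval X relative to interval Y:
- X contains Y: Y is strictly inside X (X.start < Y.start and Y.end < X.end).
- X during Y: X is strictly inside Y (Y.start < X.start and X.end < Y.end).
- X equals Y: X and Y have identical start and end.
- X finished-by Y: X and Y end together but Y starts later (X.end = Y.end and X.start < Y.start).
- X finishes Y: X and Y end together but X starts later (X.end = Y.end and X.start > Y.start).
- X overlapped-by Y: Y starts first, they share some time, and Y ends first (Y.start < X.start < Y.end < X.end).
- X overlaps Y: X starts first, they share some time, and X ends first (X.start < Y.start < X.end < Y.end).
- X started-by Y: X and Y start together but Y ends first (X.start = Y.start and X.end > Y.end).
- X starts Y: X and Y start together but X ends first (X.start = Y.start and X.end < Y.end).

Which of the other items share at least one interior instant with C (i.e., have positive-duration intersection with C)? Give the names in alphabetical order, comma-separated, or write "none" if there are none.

Target C = [Thu 14:00, Sun 03:00].
B [Wed 07:00, Sat 02:00] → overlaps → yes.
F [Wed 07:00, Wed 08:00] → before → no.
N [Sat 02:00, Sun 23:00] → overlapped-by → yes.
Result: B, N.

B, N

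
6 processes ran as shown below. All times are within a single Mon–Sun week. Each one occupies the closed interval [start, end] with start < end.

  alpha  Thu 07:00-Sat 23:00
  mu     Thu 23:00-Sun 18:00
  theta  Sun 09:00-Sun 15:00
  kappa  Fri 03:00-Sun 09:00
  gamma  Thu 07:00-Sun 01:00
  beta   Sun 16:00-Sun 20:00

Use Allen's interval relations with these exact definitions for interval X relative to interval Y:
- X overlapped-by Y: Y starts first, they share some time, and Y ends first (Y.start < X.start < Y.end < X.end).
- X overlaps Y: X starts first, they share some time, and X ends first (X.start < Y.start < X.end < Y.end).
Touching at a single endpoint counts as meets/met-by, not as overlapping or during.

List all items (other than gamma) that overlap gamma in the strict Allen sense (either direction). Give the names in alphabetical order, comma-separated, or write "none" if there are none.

Target gamma = [Thu 07:00, Sun 01:00].
alpha [Thu 07:00, Sat 23:00] → starts → no.
beta [Sun 16:00, Sun 20:00] → after → no.
kappa [Fri 03:00, Sun 09:00] → overlapped-by → yes.
mu [Thu 23:00, Sun 18:00] → overlapped-by → yes.
theta [Sun 09:00, Sun 15:00] → after → no.
Result: kappa, mu.

kappa, mu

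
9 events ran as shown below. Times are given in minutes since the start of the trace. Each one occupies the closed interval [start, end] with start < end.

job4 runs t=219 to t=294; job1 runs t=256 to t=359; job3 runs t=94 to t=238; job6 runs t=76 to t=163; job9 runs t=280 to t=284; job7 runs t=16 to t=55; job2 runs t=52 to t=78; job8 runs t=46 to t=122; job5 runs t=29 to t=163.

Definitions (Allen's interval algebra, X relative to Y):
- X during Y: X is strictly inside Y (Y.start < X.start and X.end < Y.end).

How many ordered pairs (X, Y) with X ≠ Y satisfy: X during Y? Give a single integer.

5

Checking all 72 ordered pairs for relation 'during'; matching pairs in alphabetical order:
(job2, job5): job2 during job5 ✓
(job2, job8): job2 during job8 ✓
(job8, job5): job8 during job5 ✓
(job9, job1): job9 during job1 ✓
(job9, job4): job9 during job4 ✓
Count: 5.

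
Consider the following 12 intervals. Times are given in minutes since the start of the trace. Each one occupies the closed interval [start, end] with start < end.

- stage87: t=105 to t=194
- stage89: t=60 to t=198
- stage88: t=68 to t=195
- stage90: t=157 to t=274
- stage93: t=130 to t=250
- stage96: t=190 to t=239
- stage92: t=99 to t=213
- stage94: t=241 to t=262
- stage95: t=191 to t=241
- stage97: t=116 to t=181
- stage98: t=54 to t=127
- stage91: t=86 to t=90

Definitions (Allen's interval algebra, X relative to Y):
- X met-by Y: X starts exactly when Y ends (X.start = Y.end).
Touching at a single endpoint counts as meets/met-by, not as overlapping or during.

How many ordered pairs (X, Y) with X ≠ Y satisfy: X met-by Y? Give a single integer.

1

Checking all 132 ordered pairs for relation 'met-by'; matching pairs in alphabetical order:
(stage94, stage95): stage94 met-by stage95 ✓
Count: 1.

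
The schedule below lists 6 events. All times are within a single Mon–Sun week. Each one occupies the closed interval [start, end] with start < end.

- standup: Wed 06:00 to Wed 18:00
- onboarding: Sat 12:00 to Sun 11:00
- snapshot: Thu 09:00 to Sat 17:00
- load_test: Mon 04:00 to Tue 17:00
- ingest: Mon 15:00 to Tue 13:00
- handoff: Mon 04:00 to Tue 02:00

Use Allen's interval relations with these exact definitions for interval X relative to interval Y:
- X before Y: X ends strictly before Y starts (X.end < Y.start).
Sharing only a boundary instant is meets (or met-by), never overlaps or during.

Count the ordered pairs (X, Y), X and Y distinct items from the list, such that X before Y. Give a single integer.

Checking all 30 ordered pairs for relation 'before'; matching pairs in alphabetical order:
(handoff, onboarding): handoff before onboarding ✓
(handoff, snapshot): handoff before snapshot ✓
(handoff, standup): handoff before standup ✓
(ingest, onboarding): ingest before onboarding ✓
(ingest, snapshot): ingest before snapshot ✓
(ingest, standup): ingest before standup ✓
(load_test, onboarding): load_test before onboarding ✓
(load_test, snapshot): load_test before snapshot ✓
(load_test, standup): load_test before standup ✓
(standup, onboarding): standup before onboarding ✓
(standup, snapshot): standup before snapshot ✓
Count: 11.

11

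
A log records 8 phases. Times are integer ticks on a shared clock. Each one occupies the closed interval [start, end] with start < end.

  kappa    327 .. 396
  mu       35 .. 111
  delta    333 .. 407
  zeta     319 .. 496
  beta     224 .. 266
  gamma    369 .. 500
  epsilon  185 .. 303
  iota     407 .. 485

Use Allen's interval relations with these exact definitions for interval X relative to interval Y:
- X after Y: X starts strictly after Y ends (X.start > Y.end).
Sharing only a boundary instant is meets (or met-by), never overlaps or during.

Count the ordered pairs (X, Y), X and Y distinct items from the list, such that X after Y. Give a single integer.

18

Checking all 56 ordered pairs for relation 'after'; matching pairs in alphabetical order:
(beta, mu): beta after mu ✓
(delta, beta): delta after beta ✓
(delta, epsilon): delta after epsilon ✓
(delta, mu): delta after mu ✓
(epsilon, mu): epsilon after mu ✓
(gamma, beta): gamma after beta ✓
(gamma, epsilon): gamma after epsilon ✓
(gamma, mu): gamma after mu ✓
(iota, beta): iota after beta ✓
(iota, epsilon): iota after epsilon ✓
(iota, kappa): iota after kappa ✓
(iota, mu): iota after mu ✓
(kappa, beta): kappa after beta ✓
(kappa, epsilon): kappa after epsilon ✓
(kappa, mu): kappa after mu ✓
(zeta, beta): zeta after beta ✓
(zeta, epsilon): zeta after epsilon ✓
(zeta, mu): zeta after mu ✓
Count: 18.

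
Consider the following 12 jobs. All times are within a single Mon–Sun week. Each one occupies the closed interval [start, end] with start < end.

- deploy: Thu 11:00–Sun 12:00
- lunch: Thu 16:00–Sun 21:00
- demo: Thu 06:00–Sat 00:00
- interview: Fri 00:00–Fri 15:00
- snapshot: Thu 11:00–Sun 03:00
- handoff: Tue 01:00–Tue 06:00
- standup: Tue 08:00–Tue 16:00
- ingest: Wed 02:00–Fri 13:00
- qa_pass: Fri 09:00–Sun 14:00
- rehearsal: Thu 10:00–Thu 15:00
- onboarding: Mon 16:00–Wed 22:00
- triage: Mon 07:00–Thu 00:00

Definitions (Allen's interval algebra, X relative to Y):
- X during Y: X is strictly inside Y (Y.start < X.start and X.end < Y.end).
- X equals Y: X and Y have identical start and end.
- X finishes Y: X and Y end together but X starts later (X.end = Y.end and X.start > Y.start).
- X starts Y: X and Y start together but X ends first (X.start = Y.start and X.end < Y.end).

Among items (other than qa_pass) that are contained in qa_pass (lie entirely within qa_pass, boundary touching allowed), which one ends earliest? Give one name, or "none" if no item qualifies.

none

Target qa_pass = [Fri 09:00, Sun 14:00].
demo [Thu 06:00, Sat 00:00] → overlaps → excluded.
deploy [Thu 11:00, Sun 12:00] → overlaps → excluded.
handoff [Tue 01:00, Tue 06:00] → before → excluded.
ingest [Wed 02:00, Fri 13:00] → overlaps → excluded.
interview [Fri 00:00, Fri 15:00] → overlaps → excluded.
lunch [Thu 16:00, Sun 21:00] → contains → excluded.
onboarding [Mon 16:00, Wed 22:00] → before → excluded.
rehearsal [Thu 10:00, Thu 15:00] → before → excluded.
snapshot [Thu 11:00, Sun 03:00] → overlaps → excluded.
standup [Tue 08:00, Tue 16:00] → before → excluded.
triage [Mon 07:00, Thu 00:00] → before → excluded.
No candidates → none.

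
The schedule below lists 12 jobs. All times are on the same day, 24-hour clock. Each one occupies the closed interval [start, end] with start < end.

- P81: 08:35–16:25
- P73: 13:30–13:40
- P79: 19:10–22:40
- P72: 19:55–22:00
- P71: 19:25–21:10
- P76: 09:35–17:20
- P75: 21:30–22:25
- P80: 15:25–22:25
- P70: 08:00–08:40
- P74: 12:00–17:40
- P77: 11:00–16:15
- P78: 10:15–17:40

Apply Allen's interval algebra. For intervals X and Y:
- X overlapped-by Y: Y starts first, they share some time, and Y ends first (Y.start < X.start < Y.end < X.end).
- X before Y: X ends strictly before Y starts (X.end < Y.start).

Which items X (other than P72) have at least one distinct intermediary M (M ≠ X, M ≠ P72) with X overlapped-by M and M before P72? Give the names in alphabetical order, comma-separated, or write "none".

P74, P76, P78, P80, P81

Target P72 = [19:55, 22:00].
Intermediaries M with M before P72: P70, P73, P74, P76, P77, P78, P81.
Via P70 — items with X overlapped-by P70: P81.
Via P73 — items with X overlapped-by P73: none.
Via P74 — items with X overlapped-by P74: P80.
Via P76 — items with X overlapped-by P76: P74, P78, P80.
Via P77 — items with X overlapped-by P77: P74, P80.
Via P78 — items with X overlapped-by P78: P80.
Via P81 — items with X overlapped-by P81: P74, P76, P78, P80.
Union: P74, P76, P78, P80, P81.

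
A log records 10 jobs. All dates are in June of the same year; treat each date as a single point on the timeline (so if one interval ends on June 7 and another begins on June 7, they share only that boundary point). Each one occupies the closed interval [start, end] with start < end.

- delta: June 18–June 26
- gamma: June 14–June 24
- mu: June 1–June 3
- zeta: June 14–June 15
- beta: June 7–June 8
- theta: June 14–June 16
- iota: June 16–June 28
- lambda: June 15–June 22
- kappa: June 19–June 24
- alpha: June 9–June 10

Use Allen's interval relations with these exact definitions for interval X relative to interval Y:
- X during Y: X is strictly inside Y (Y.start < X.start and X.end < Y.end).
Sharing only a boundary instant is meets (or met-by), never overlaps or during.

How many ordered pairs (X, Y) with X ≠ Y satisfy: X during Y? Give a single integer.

Checking all 90 ordered pairs for relation 'during'; matching pairs in alphabetical order:
(delta, iota): delta during iota ✓
(kappa, delta): kappa during delta ✓
(kappa, iota): kappa during iota ✓
(lambda, gamma): lambda during gamma ✓
Count: 4.

4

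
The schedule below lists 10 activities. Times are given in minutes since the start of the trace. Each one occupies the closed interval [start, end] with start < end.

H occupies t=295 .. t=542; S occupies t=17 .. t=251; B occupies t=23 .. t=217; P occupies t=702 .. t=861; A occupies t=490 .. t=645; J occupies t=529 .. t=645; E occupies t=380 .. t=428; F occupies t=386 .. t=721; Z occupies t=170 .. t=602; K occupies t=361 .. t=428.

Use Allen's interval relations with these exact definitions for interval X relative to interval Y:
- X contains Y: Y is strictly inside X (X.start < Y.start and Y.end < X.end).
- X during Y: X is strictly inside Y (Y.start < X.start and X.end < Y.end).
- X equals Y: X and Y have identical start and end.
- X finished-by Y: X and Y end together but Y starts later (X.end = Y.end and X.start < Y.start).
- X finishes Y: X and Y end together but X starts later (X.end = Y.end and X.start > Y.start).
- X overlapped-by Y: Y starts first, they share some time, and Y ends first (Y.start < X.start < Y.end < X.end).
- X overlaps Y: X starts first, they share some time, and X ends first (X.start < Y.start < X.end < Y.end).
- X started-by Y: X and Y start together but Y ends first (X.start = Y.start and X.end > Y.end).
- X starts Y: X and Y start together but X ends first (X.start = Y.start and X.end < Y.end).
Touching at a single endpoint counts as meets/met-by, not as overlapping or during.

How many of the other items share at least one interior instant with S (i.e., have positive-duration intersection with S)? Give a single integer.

Target S = [t=17, t=251].
A [t=490, t=645] → after → no.
B [t=23, t=217] → during → counts.
E [t=380, t=428] → after → no.
F [t=386, t=721] → after → no.
H [t=295, t=542] → after → no.
J [t=529, t=645] → after → no.
K [t=361, t=428] → after → no.
P [t=702, t=861] → after → no.
Z [t=170, t=602] → overlapped-by → counts.
Total: 2.

2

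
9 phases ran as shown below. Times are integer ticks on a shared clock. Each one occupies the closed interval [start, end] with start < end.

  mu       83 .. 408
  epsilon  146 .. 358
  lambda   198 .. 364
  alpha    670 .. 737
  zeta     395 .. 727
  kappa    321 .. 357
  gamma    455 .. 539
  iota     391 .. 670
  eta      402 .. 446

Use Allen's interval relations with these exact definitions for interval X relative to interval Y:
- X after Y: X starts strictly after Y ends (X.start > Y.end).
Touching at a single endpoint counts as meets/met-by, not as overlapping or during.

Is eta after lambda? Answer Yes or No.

Yes

eta = [402, 446], lambda = [198, 364].
Actual relation of eta to lambda: after.
Asked whether 'after' holds → Yes.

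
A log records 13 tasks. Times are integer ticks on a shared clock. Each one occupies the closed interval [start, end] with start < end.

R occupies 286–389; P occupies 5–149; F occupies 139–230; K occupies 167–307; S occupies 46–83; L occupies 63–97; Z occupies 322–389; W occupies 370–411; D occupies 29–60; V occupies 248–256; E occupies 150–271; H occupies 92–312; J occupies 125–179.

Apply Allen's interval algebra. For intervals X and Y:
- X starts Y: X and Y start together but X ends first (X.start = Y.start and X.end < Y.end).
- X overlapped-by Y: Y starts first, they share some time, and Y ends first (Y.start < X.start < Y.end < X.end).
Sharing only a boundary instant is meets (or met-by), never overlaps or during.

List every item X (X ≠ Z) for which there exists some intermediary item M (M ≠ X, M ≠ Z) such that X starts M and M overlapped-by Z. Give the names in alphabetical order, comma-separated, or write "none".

none

Target Z = [322, 389].
Intermediaries M with M overlapped-by Z: W.
Via W — items with X starts W: none.
Union: none.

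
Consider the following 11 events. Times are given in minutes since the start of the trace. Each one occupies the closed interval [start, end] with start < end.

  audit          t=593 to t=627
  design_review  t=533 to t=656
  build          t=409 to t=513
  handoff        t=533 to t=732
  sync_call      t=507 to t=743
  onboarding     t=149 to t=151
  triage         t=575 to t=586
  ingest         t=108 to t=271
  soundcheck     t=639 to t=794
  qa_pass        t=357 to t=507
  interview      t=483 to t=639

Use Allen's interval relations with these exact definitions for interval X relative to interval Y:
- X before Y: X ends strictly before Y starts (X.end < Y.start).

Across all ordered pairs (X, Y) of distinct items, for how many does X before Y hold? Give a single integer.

31

Checking all 110 ordered pairs for relation 'before'; matching pairs in alphabetical order:
(audit, soundcheck): audit before soundcheck ✓
(build, audit): build before audit ✓
(build, design_review): build before design_review ✓
(build, handoff): build before handoff ✓
(build, soundcheck): build before soundcheck ✓
(build, triage): build before triage ✓
(ingest, audit): ingest before audit ✓
(ingest, build): ingest before build ✓
(ingest, design_review): ingest before design_review ✓
(ingest, handoff): ingest before handoff ✓
(ingest, interview): ingest before interview ✓
(ingest, qa_pass): ingest before qa_pass ✓
(ingest, soundcheck): ingest before soundcheck ✓
(ingest, sync_call): ingest before sync_call ✓
(ingest, triage): ingest before triage ✓
(onboarding, audit): onboarding before audit ✓
(onboarding, build): onboarding before build ✓
(onboarding, design_review): onboarding before design_review ✓
(onboarding, handoff): onboarding before handoff ✓
(onboarding, interview): onboarding before interview ✓
(onboarding, qa_pass): onboarding before qa_pass ✓
(onboarding, soundcheck): onboarding before soundcheck ✓
(onboarding, sync_call): onboarding before sync_call ✓
(onboarding, triage): onboarding before triage ✓
... plus 7 further pairs not listed.
Count: 31.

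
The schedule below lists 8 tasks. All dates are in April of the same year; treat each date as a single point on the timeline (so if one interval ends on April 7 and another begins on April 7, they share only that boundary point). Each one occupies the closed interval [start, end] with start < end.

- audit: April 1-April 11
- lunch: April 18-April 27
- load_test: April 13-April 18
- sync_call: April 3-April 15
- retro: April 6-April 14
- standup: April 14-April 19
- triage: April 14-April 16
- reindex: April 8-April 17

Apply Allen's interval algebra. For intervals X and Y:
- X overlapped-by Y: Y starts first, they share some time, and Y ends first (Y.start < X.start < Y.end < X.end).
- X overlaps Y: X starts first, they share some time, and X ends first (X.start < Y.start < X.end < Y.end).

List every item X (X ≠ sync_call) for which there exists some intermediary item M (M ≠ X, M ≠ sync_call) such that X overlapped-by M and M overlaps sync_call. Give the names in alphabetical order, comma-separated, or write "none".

reindex, retro

Target sync_call = [April 3, April 15].
Intermediaries M with M overlaps sync_call: audit.
Via audit — items with X overlapped-by audit: reindex, retro.
Union: reindex, retro.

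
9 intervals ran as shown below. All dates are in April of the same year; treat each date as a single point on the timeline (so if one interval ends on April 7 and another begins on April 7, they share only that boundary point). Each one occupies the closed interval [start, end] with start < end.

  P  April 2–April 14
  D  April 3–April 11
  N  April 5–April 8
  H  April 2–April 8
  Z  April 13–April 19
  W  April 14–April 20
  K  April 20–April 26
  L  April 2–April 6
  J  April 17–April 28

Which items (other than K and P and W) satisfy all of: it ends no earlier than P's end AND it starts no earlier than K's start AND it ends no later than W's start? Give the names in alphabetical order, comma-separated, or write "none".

Conditions: its end is no earlier than P's end (X.end >= April 14) AND its start is no earlier than K's start (X.start >= April 20) AND its end is no later than W's start (X.end <= April 14).
D: end April 11 >= April 14? ✗; start April 3 >= April 20? ✗; end April 11 <= April 14? ✓ → no.
H: end April 8 >= April 14? ✗; start April 2 >= April 20? ✗; end April 8 <= April 14? ✓ → no.
J: end April 28 >= April 14? ✓; start April 17 >= April 20? ✗; end April 28 <= April 14? ✗ → no.
L: end April 6 >= April 14? ✗; start April 2 >= April 20? ✗; end April 6 <= April 14? ✓ → no.
N: end April 8 >= April 14? ✗; start April 5 >= April 20? ✗; end April 8 <= April 14? ✓ → no.
Z: end April 19 >= April 14? ✓; start April 13 >= April 20? ✗; end April 19 <= April 14? ✗ → no.
Result: none.

none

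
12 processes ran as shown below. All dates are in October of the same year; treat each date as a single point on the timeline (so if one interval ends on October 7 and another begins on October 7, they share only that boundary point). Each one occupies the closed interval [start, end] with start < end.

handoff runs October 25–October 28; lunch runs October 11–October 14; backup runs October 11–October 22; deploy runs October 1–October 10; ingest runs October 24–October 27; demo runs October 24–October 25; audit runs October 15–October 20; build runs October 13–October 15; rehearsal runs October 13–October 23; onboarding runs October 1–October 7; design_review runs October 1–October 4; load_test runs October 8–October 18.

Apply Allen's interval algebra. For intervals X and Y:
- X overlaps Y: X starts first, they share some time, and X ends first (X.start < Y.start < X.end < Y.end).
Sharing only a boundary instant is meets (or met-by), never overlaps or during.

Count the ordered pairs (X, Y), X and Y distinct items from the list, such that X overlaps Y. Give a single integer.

8

Checking all 132 ordered pairs for relation 'overlaps'; matching pairs in alphabetical order:
(backup, rehearsal): backup overlaps rehearsal ✓
(deploy, load_test): deploy overlaps load_test ✓
(ingest, handoff): ingest overlaps handoff ✓
(load_test, audit): load_test overlaps audit ✓
(load_test, backup): load_test overlaps backup ✓
(load_test, rehearsal): load_test overlaps rehearsal ✓
(lunch, build): lunch overlaps build ✓
(lunch, rehearsal): lunch overlaps rehearsal ✓
Count: 8.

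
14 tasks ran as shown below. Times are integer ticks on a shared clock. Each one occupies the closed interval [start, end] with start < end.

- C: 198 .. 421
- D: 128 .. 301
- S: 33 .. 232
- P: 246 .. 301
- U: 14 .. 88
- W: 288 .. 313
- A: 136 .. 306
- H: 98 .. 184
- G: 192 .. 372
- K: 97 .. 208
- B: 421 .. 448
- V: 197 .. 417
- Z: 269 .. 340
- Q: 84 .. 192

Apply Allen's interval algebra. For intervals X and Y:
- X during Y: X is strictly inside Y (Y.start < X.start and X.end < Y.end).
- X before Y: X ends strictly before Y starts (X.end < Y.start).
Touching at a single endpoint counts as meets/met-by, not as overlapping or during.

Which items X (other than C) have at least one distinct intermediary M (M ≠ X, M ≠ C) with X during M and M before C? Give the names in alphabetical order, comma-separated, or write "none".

H

Target C = [198, 421].
Intermediaries M with M before C: H, Q, U.
Via H — items with X during H: none.
Via Q — items with X during Q: H.
Via U — items with X during U: none.
Union: H.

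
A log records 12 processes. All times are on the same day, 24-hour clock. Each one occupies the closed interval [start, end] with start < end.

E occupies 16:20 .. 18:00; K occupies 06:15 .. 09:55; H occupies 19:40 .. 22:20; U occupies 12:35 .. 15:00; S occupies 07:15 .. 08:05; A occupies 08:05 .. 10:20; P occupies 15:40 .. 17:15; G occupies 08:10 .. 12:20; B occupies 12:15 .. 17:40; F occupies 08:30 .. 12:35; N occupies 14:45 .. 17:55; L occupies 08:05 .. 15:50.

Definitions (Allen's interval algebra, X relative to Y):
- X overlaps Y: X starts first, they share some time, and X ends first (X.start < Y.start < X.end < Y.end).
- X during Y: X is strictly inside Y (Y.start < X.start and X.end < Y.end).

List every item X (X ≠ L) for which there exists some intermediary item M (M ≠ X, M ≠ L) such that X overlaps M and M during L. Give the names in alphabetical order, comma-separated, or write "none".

Target L = [08:05, 15:50].
Intermediaries M with M during L: F, G, U.
Via F — items with X overlaps F: A, G, K.
Via G — items with X overlaps G: A, K.
Via U — items with X overlaps U: none.
Union: A, G, K.

A, G, K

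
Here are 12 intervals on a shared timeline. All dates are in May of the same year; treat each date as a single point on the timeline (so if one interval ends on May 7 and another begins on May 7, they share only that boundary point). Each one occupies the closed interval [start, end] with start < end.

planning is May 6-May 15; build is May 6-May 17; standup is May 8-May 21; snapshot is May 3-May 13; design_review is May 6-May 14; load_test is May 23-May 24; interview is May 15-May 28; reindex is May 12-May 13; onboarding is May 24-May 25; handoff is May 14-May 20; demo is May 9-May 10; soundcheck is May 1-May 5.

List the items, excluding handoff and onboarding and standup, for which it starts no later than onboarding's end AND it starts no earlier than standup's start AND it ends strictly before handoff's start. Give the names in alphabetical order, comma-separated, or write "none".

Conditions: its start is no later than onboarding's end (X.start <= May 25) AND its start is no earlier than standup's start (X.start >= May 8) AND its end is strictly before handoff's start (X.end < May 14).
build: start May 6 <= May 25? ✓; start May 6 >= May 8? ✗; end May 17 < May 14? ✗ → no.
demo: start May 9 <= May 25? ✓; start May 9 >= May 8? ✓; end May 10 < May 14? ✓ → yes.
design_review: start May 6 <= May 25? ✓; start May 6 >= May 8? ✗; end May 14 < May 14? ✗ → no.
interview: start May 15 <= May 25? ✓; start May 15 >= May 8? ✓; end May 28 < May 14? ✗ → no.
load_test: start May 23 <= May 25? ✓; start May 23 >= May 8? ✓; end May 24 < May 14? ✗ → no.
planning: start May 6 <= May 25? ✓; start May 6 >= May 8? ✗; end May 15 < May 14? ✗ → no.
reindex: start May 12 <= May 25? ✓; start May 12 >= May 8? ✓; end May 13 < May 14? ✓ → yes.
snapshot: start May 3 <= May 25? ✓; start May 3 >= May 8? ✗; end May 13 < May 14? ✓ → no.
soundcheck: start May 1 <= May 25? ✓; start May 1 >= May 8? ✗; end May 5 < May 14? ✓ → no.
Result: demo, reindex.

demo, reindex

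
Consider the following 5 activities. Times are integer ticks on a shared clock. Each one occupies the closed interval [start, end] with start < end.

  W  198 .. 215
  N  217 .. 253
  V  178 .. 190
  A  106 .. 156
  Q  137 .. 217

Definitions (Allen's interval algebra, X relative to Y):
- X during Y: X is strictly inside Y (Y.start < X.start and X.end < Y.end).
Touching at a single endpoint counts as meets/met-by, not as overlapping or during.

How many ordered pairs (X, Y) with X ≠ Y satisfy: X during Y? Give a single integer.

Checking all 20 ordered pairs for relation 'during'; matching pairs in alphabetical order:
(V, Q): V during Q ✓
(W, Q): W during Q ✓
Count: 2.

2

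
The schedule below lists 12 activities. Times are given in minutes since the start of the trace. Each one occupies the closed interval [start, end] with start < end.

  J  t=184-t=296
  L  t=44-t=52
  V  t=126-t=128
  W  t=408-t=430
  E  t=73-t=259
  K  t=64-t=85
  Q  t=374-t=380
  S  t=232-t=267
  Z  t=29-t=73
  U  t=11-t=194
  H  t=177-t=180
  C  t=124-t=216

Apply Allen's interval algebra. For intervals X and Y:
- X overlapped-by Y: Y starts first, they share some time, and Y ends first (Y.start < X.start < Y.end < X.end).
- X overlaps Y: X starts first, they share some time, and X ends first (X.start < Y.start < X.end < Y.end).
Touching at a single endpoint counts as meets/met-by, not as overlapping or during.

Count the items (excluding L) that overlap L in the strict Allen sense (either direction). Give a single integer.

Target L = [t=44, t=52].
C [t=124, t=216] → after → no.
E [t=73, t=259] → after → no.
H [t=177, t=180] → after → no.
J [t=184, t=296] → after → no.
K [t=64, t=85] → after → no.
Q [t=374, t=380] → after → no.
S [t=232, t=267] → after → no.
U [t=11, t=194] → contains → no.
V [t=126, t=128] → after → no.
W [t=408, t=430] → after → no.
Z [t=29, t=73] → contains → no.
Total: 0.

0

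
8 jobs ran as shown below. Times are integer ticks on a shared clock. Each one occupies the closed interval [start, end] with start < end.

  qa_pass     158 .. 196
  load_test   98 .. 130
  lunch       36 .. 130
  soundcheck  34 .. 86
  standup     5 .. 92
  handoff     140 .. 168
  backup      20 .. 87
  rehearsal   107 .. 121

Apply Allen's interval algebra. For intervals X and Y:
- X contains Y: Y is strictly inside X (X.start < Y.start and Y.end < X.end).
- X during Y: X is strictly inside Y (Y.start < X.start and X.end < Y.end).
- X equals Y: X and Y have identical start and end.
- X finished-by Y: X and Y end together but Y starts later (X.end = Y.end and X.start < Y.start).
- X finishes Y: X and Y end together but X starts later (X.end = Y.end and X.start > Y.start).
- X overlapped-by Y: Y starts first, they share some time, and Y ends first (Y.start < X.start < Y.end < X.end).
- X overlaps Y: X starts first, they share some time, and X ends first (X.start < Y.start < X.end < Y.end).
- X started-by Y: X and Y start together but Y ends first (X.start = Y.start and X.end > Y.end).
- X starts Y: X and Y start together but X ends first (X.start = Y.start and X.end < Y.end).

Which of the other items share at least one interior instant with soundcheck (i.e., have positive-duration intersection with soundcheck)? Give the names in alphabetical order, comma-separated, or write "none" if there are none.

backup, lunch, standup

Target soundcheck = [34, 86].
backup [20, 87] → contains → yes.
handoff [140, 168] → after → no.
load_test [98, 130] → after → no.
lunch [36, 130] → overlapped-by → yes.
qa_pass [158, 196] → after → no.
rehearsal [107, 121] → after → no.
standup [5, 92] → contains → yes.
Result: backup, lunch, standup.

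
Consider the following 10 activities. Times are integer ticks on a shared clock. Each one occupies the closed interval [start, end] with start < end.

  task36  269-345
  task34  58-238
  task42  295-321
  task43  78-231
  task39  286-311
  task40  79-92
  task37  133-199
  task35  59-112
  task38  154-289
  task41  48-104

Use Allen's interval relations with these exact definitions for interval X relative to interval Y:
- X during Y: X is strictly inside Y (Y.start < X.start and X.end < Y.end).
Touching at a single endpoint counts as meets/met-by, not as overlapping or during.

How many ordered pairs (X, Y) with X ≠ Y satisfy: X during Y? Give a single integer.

Checking all 90 ordered pairs for relation 'during'; matching pairs in alphabetical order:
(task35, task34): task35 during task34 ✓
(task37, task34): task37 during task34 ✓
(task37, task43): task37 during task43 ✓
(task39, task36): task39 during task36 ✓
(task40, task34): task40 during task34 ✓
(task40, task35): task40 during task35 ✓
(task40, task41): task40 during task41 ✓
(task40, task43): task40 during task43 ✓
(task42, task36): task42 during task36 ✓
(task43, task34): task43 during task34 ✓
Count: 10.

10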